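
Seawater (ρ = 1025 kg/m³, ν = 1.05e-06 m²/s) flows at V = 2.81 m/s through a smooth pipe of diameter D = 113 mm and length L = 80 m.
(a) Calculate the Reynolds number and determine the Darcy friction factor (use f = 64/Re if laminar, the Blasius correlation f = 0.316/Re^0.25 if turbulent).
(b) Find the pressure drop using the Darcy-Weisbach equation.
(a) Re = V·D/ν = 2.81·0.113/1.05e-06 = 302410 → turbulent (Re > 4000); f = 0.316/Re^0.25 = 0.316/302410^0.25 = 0.013475 (Blasius is strictly valid for Re ≲ 1e5; used here as the smooth-pipe estimate the problem specifies)
(b) Darcy-Weisbach: ΔP = f·(L/D)·½ρV²/1000 = 0.013475·(80/0.113)·½·1025·2.81²/1000 = 38.61 kPa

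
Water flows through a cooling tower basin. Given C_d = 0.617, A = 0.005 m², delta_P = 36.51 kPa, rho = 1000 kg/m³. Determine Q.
Formula: Q = C_d A \sqrt{\frac{2 \Delta P}{\rho}}
Q = 0.617·0.005·√(2·(36.51·1000)/1000)·1000 = 26.36 L/s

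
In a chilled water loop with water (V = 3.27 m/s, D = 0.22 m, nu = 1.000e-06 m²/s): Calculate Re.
Formula: Re = \frac{V D}{\nu}
Re = 3.27·0.22/1.000e-06 = 719400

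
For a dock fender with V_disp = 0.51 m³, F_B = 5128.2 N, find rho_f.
Formula: F_B = \rho_f g V_{disp}
Substituting knowns: 5128.2 = rho_f·9.81·0.51
Solving for rho_f: rho_f = 5128.2/(9.81·0.51) = 1025 kg/m³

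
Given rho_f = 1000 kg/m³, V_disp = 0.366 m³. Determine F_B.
Formula: F_B = \rho_f g V_{disp}
F_B = 1000·9.81·0.366 = 3590 N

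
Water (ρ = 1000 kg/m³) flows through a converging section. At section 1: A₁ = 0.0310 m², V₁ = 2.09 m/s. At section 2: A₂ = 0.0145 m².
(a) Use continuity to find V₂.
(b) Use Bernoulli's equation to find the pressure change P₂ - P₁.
(a) Continuity: A₁V₁=A₂V₂ -> V₂=A₁V₁/A₂=0.0310*2.09/0.0145=4.47 m/s
(b) Bernoulli: P₂-P₁=0.5*rho*(V₁^2-V₂^2)/1000=0.5*1000*(2.09^2-4.47^2)/1000=-7.806 kPa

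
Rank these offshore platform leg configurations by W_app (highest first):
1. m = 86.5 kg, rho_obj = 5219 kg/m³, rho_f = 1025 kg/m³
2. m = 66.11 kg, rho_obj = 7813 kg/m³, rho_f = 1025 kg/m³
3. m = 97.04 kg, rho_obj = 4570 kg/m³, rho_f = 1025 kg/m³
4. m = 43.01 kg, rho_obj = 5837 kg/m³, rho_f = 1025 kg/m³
Case 1: W_app = 681.9 N
Case 2: W_app = 563.5 N
Case 3: W_app = 738.4 N
Case 4: W_app = 347.8 N
Ranking (highest first): 3, 1, 2, 4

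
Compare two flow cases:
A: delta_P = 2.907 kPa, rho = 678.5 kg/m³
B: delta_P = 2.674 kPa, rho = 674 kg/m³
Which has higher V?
V(A) = 2.927 m/s, V(B) = 2.817 m/s. Answer: A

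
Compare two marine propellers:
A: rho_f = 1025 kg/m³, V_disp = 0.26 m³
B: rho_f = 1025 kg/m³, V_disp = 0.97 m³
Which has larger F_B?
F_B(A) = 2614 N, F_B(B) = 9754 N. Answer: B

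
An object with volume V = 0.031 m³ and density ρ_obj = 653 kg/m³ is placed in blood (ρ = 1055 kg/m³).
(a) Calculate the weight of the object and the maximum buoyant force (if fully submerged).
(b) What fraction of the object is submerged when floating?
(a) W=rho_obj*g*V=653*9.81*0.031=198.6 N; F_B(max)=rho*g*V=1055*9.81*0.031=320.8 N
(b) Floating fraction=rho_obj/rho=653/1055=0.619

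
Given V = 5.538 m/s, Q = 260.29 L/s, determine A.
Formula: Q = A V
Substituting knowns: 260.29 = A·5.538·1000
Solving for A: A = (260.29/1000)/5.538 = 0.047 m²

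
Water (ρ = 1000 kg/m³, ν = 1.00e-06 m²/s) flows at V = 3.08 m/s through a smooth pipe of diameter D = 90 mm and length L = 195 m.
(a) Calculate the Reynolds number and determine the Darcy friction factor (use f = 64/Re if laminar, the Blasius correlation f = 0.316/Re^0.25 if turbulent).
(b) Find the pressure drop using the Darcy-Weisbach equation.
(a) Re = V·D/ν = 3.08·0.09/1.00e-06 = 277200 → turbulent (Re > 4000); f = 0.316/Re^0.25 = 0.316/277200^0.25 = 0.013772 (Blasius is strictly valid for Re ≲ 1e5; used here as the smooth-pipe estimate the problem specifies)
(b) Darcy-Weisbach: ΔP = f·(L/D)·½ρV²/1000 = 0.013772·(195/0.090)·½·1000·3.08²/1000 = 141.5 kPa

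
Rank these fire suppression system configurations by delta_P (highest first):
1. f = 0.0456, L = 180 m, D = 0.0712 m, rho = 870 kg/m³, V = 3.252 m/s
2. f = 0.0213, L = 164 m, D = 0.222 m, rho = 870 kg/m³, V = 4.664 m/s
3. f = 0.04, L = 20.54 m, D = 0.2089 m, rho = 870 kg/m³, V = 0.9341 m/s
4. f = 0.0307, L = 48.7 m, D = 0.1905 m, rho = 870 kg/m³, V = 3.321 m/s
Case 1: delta_P = 530.3 kPa
Case 2: delta_P = 148.9 kPa
Case 3: delta_P = 1.493 kPa
Case 4: delta_P = 37.65 kPa
Ranking (highest first): 1, 2, 4, 3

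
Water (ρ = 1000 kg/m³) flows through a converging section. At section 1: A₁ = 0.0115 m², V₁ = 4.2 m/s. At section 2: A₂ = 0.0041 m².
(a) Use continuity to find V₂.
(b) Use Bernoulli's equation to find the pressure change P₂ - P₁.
(a) Continuity: A₁V₁=A₂V₂ -> V₂=A₁V₁/A₂=0.0115*4.2/0.0041=11.78 m/s
(b) Bernoulli: P₂-P₁=0.5*rho*(V₁^2-V₂^2)/1000=0.5*1000*(4.2^2-11.78^2)/1000=-60.56 kPa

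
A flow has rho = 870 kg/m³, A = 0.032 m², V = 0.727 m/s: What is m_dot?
Formula: \dot{m} = \rho A V
m_dot = 870·0.032·0.727 = 20.24 kg/s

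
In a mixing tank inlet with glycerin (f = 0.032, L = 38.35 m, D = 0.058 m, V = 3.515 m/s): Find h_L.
Formula: h_L = f \frac{L}{D} \frac{V^2}{2g}
h_L = 0.032·(38.35/0.058)·3.515²/(2·9.81) = 13.32 m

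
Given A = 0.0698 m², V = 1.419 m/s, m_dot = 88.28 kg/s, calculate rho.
Formula: \dot{m} = \rho A V
Substituting knowns: 88.28 = rho·0.0698·1.419
Solving for rho: rho = 88.28/(0.0698·1.419) = 891.3 kg/m³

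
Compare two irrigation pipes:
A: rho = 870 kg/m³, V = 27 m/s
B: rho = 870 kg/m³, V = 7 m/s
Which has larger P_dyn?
P_dyn(A) = 317.1 kPa, P_dyn(B) = 21.32 kPa. Answer: A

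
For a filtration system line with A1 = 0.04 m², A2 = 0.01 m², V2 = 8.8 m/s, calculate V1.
Formula: V_2 = \frac{A_1 V_1}{A_2}
Substituting knowns: 8.8 = 0.04·V1/0.01
Solving for V1: V1 = 8.8·0.01/0.04 = 2.2 m/s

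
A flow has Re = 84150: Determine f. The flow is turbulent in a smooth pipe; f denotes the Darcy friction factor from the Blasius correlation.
Formula: f = \frac{0.316}{Re^{0.25}}
f = 0.316/84150^0.25 = 0.01855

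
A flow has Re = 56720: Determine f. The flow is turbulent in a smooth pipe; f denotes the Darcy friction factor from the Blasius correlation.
Formula: f = \frac{0.316}{Re^{0.25}}
f = 0.316/56720^0.25 = 0.02048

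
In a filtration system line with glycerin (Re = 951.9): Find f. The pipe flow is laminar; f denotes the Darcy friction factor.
Formula: f = \frac{64}{Re}
f = 64/951.9 = 0.06723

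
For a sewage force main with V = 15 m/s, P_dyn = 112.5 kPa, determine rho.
Formula: P_{dyn} = \frac{1}{2} \rho V^2
Substituting knowns: 112.5 = 0.5·rho·15²/1000
Solving for rho: rho = 2·(112.5·1000)/15² = 1000 kg/m³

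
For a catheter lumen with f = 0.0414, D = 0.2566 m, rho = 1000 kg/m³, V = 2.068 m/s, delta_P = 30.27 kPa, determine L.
Formula: \Delta P = f \frac{L}{D} \frac{\rho V^2}{2}
Substituting knowns: 30.27 = 0.0414·(L/0.2566)·0.5·1000·2.068²/1000
Solving for L: L = (30.27·1000)·0.2566/(0.0414·0.5·1000·2.068²) = 87.74 m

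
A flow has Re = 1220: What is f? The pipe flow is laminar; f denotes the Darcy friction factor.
Formula: f = \frac{64}{Re}
f = 64/1220 = 0.05246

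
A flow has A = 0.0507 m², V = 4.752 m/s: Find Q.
Formula: Q = A V
Q = 0.0507·4.752·1000 = 240.9 L/s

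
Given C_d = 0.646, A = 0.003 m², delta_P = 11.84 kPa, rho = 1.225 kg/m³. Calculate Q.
Formula: Q = C_d A \sqrt{\frac{2 \Delta P}{\rho}}
Q = 0.646·0.003·√(2·(11.84·1000)/1.225)·1000 = 269.4 L/s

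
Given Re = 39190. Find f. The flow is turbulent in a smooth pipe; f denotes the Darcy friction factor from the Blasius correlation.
Formula: f = \frac{0.316}{Re^{0.25}}
f = 0.316/39190^0.25 = 0.02246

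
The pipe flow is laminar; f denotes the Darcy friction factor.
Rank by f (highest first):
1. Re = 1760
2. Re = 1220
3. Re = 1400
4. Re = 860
Case 1: f = 0.03636
Case 2: f = 0.05246
Case 3: f = 0.04571
Case 4: f = 0.07442
Ranking (highest first): 4, 2, 3, 1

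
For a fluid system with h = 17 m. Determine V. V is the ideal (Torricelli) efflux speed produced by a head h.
Formula: V = \sqrt{2 g h}
V = √(2·9.81·17) = 18.26 m/s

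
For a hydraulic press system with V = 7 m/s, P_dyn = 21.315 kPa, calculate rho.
Formula: P_{dyn} = \frac{1}{2} \rho V^2
Substituting knowns: 21.315 = 0.5·rho·7²/1000
Solving for rho: rho = 2·(21.315·1000)/7² = 870 kg/m³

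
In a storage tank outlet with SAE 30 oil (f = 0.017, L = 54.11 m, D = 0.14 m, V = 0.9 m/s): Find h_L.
Formula: h_L = f \frac{L}{D} \frac{V^2}{2g}
h_L = 0.017·(54.11/0.14)·0.9²/(2·9.81) = 0.2713 m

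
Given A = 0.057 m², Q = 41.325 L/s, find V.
Formula: Q = A V
Substituting knowns: 41.325 = 0.057·V·1000
Solving for V: V = (41.325/1000)/0.057 = 0.725 m/s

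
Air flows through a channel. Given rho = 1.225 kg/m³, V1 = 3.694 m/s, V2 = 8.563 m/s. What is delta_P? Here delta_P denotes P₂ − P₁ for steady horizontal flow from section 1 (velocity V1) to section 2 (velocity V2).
Formula: \Delta P = \frac{1}{2} \rho (V_1^2 - V_2^2)
delta_P = 0.5·1.225·(3.694² − 8.563²)/1000 = -0.03655 kPa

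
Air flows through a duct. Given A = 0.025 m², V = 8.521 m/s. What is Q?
Formula: Q = A V
Q = 0.025·8.521·1000 = 213 L/s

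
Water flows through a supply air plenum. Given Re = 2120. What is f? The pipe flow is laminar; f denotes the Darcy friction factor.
Formula: f = \frac{64}{Re}
f = 64/2120 = 0.03019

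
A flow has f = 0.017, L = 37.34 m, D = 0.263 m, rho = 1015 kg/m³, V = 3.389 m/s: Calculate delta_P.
Formula: \Delta P = f \frac{L}{D} \frac{\rho V^2}{2}
delta_P = 0.017·(37.34/0.263)·0.5·1015·3.389²/1000 = 14.07 kPa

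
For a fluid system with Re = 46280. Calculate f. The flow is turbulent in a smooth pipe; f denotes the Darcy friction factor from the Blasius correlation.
Formula: f = \frac{0.316}{Re^{0.25}}
f = 0.316/46280^0.25 = 0.02154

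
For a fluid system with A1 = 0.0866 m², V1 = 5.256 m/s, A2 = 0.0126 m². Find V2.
Formula: V_2 = \frac{A_1 V_1}{A_2}
V2 = 0.0866·5.256/0.0126 = 36.12 m/s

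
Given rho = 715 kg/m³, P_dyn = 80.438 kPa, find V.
Formula: P_{dyn} = \frac{1}{2} \rho V^2
Substituting knowns: 80.438 = 0.5·715·V²/1000
Solving for V: V = √(2·(80.438·1000)/715) = 15 m/s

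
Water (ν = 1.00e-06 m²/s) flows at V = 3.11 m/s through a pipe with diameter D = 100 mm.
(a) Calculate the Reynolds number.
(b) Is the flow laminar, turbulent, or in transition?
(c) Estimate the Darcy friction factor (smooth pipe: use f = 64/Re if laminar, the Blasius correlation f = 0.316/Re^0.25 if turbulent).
(a) Re = V·D/ν = 3.11·0.1/1.00e-06 = 311000
(b) Flow regime: turbulent (Re > 4000)
(c) Friction factor: f = 0.316/Re^0.25 = 0.316/311000^0.25 = 0.01338 (Blasius is strictly valid for Re ≲ 1e5; used here as the smooth-pipe estimate the problem specifies)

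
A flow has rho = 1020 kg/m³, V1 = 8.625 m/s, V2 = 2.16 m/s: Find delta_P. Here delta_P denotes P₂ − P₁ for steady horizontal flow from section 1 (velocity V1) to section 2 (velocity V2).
Formula: \Delta P = \frac{1}{2} \rho (V_1^2 - V_2^2)
delta_P = 0.5·1020·(8.625² − 2.16²)/1000 = 35.56 kPa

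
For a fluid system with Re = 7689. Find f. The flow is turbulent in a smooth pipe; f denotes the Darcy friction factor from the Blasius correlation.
Formula: f = \frac{0.316}{Re^{0.25}}
f = 0.316/7689^0.25 = 0.03375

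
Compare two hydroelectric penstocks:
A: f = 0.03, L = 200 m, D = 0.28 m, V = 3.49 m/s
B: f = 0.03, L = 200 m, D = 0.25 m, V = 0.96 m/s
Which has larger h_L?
h_L(A) = 13.3 m, h_L(B) = 1.127 m. Answer: A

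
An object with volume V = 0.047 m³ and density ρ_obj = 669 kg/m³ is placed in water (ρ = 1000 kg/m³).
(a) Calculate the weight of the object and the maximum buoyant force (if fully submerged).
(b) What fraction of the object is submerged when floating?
(a) W=rho_obj*g*V=669*9.81*0.047=308.5 N; F_B(max)=rho*g*V=1000*9.81*0.047=461.1 N
(b) Floating fraction=rho_obj/rho=669/1000=0.669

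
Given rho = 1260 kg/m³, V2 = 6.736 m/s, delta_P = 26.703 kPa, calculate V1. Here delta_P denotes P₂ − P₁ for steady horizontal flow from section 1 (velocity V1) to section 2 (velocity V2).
Formula: \Delta P = \frac{1}{2} \rho (V_1^2 - V_2^2)
Substituting knowns: 26.703 = 0.5·1260·(V1² − 6.736²)/1000
Solving for V1: V1 = √(6.736² + 2·(26.703·1000)/1260) = 9.368 m/s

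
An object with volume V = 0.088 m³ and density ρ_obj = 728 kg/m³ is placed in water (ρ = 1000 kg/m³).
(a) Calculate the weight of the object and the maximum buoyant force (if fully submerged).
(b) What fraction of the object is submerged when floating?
(a) W=rho_obj*g*V=728*9.81*0.088=628.5 N; F_B(max)=rho*g*V=1000*9.81*0.088=863.3 N
(b) Floating fraction=rho_obj/rho=728/1000=0.728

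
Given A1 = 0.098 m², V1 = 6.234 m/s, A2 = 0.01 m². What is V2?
Formula: V_2 = \frac{A_1 V_1}{A_2}
V2 = 0.098·6.234/0.01 = 61.09 m/s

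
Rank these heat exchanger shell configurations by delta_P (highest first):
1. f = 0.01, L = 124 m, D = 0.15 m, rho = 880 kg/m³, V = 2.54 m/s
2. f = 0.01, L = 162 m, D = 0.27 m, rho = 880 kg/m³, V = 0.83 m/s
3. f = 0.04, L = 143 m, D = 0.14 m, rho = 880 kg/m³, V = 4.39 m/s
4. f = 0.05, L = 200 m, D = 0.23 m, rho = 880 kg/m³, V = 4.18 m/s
Case 1: delta_P = 23.47 kPa
Case 2: delta_P = 1.819 kPa
Case 3: delta_P = 346.5 kPa
Case 4: delta_P = 334.3 kPa
Ranking (highest first): 3, 4, 1, 2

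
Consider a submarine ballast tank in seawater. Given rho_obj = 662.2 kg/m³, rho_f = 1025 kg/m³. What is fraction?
Formula: f_{sub} = \frac{\rho_{obj}}{\rho_f}
fraction = 662.2/1025 = 0.646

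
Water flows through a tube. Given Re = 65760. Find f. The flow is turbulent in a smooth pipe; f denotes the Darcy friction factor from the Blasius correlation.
Formula: f = \frac{0.316}{Re^{0.25}}
f = 0.316/65760^0.25 = 0.01973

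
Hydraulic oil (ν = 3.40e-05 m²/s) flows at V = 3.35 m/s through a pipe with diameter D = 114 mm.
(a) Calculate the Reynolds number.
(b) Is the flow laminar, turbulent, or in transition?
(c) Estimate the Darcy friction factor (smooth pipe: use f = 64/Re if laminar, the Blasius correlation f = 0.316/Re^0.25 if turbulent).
(a) Re = V·D/ν = 3.35·0.114/3.40e-05 = 11232
(b) Flow regime: turbulent (Re > 4000)
(c) Friction factor: f = 0.316/Re^0.25 = 0.316/11232^0.25 = 0.0307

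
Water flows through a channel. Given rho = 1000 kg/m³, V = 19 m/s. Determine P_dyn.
Formula: P_{dyn} = \frac{1}{2} \rho V^2
P_dyn = 0.5·1000·19²/1000 = 180.5 kPa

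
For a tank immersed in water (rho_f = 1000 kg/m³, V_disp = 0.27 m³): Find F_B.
Formula: F_B = \rho_f g V_{disp}
F_B = 1000·9.81·0.27 = 2649 N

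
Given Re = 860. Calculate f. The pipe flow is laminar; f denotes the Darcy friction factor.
Formula: f = \frac{64}{Re}
f = 64/860 = 0.07442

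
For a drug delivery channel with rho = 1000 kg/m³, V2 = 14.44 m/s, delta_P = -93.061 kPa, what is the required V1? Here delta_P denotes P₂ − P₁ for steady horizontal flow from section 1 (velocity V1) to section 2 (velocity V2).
Formula: \Delta P = \frac{1}{2} \rho (V_1^2 - V_2^2)
Substituting knowns: -93.061 = 0.5·1000·(V1² − 14.44²)/1000
Solving for V1: V1 = √(14.44² + 2·(-93.061·1000)/1000) = 4.732 m/s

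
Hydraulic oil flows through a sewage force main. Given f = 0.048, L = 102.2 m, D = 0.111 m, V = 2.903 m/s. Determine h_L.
Formula: h_L = f \frac{L}{D} \frac{V^2}{2g}
h_L = 0.048·(102.2/0.111)·2.903²/(2·9.81) = 18.98 m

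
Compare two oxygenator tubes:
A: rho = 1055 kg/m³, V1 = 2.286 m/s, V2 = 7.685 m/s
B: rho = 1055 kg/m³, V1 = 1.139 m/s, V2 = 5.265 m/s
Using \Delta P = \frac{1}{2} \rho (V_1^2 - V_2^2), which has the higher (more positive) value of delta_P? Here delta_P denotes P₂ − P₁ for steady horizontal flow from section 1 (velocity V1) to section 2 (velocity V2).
delta_P(A) = -28.4 kPa, delta_P(B) = -13.94 kPa. Answer: B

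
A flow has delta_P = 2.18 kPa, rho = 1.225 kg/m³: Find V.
Formula: V = \sqrt{\frac{2 \Delta P}{\rho}}
V = √(2·(2.18·1000)/1.225) = 59.66 m/s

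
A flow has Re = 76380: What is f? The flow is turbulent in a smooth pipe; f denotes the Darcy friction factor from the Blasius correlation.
Formula: f = \frac{0.316}{Re^{0.25}}
f = 0.316/76380^0.25 = 0.01901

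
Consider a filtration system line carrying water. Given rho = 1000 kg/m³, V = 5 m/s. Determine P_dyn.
Formula: P_{dyn} = \frac{1}{2} \rho V^2
P_dyn = 0.5·1000·5²/1000 = 12.5 kPa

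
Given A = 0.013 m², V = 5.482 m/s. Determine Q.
Formula: Q = A V
Q = 0.013·5.482·1000 = 71.27 L/s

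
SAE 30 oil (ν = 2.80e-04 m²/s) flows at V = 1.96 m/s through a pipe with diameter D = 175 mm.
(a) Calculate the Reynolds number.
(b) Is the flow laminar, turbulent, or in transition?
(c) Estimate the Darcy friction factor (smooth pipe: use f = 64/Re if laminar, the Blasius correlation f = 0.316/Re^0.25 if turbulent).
(a) Re = V·D/ν = 1.96·0.175/2.80e-04 = 1225
(b) Flow regime: laminar (Re < 2300)
(c) Friction factor: f = 64/Re = 64/1225 = 0.05224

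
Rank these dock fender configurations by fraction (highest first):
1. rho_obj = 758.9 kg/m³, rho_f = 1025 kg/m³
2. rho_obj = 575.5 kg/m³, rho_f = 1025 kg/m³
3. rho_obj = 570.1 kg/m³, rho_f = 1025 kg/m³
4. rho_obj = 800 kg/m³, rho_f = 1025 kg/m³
Case 1: fraction = 0.7404
Case 2: fraction = 0.5615
Case 3: fraction = 0.5562
Case 4: fraction = 0.7805
Ranking (highest first): 4, 1, 2, 3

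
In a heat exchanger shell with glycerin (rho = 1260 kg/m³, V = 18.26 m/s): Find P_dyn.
Formula: P_{dyn} = \frac{1}{2} \rho V^2
P_dyn = 0.5·1260·18.26²/1000 = 210.1 kPa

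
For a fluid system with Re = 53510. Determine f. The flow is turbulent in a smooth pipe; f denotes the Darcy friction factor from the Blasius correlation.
Formula: f = \frac{0.316}{Re^{0.25}}
f = 0.316/53510^0.25 = 0.02078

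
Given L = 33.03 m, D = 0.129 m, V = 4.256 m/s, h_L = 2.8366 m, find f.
Formula: h_L = f \frac{L}{D} \frac{V^2}{2g}
Substituting knowns: 2.8366 = f·(33.03/0.129)·4.256²/(2·9.81)
Solving for f: f = 2.8366·2·9.81/((33.03/0.129)·4.256²) = 0.012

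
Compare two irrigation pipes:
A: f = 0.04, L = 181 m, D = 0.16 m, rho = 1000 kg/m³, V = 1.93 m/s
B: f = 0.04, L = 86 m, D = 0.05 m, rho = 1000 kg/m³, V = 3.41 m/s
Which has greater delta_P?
delta_P(A) = 84.28 kPa, delta_P(B) = 400 kPa. Answer: B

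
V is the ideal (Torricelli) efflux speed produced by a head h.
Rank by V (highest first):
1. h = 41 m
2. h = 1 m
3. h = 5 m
Case 1: V = 28.36 m/s
Case 2: V = 4.429 m/s
Case 3: V = 9.905 m/s
Ranking (highest first): 1, 3, 2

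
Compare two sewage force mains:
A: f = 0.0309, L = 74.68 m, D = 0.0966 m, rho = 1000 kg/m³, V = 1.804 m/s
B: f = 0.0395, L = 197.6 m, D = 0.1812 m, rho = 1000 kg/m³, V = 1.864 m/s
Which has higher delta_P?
delta_P(A) = 38.87 kPa, delta_P(B) = 74.83 kPa. Answer: B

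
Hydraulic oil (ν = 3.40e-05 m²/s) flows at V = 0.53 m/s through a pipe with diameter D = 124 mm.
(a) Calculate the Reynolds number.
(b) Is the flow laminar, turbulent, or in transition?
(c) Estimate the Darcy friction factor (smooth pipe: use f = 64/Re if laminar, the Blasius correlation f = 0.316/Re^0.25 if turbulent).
(a) Re = V·D/ν = 0.53·0.124/3.40e-05 = 1932.9
(b) Flow regime: laminar (Re < 2300)
(c) Friction factor: f = 64/Re = 64/1932.9 = 0.03311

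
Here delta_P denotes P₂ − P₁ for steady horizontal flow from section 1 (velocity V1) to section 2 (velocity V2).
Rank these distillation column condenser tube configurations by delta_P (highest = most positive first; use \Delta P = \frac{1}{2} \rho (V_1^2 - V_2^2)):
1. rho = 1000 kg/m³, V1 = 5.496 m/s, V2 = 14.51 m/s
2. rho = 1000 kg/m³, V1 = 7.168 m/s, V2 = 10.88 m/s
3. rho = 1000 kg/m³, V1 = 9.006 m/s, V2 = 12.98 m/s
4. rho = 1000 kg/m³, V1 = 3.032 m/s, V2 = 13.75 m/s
Case 1: delta_P = -90.17 kPa
Case 2: delta_P = -33.5 kPa
Case 3: delta_P = -43.69 kPa
Case 4: delta_P = -89.93 kPa
Ranking (highest first): 2, 3, 4, 1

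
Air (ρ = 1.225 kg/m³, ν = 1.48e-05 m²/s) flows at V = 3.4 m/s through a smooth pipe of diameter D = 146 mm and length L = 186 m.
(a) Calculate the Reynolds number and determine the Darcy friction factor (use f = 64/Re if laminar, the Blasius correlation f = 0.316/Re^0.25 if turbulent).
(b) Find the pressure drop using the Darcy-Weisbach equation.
(a) Re = V·D/ν = 3.4·0.146/1.48e-05 = 33541 → turbulent (Re > 4000); f = 0.316/Re^0.25 = 0.316/33541^0.25 = 0.02335
(b) Darcy-Weisbach: ΔP = f·(L/D)·½ρV²/1000 = 0.02335·(186/0.146)·½·1.225·3.4²/1000 = 0.2106 kPa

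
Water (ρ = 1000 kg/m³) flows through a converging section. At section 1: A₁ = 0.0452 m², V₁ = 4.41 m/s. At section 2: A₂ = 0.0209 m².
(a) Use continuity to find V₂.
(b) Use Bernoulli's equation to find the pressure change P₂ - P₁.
(a) Continuity: A₁V₁=A₂V₂ -> V₂=A₁V₁/A₂=0.0452*4.41/0.0209=9.54 m/s
(b) Bernoulli: P₂-P₁=0.5*rho*(V₁^2-V₂^2)/1000=0.5*1000*(4.41^2-9.54^2)/1000=-35.78 kPa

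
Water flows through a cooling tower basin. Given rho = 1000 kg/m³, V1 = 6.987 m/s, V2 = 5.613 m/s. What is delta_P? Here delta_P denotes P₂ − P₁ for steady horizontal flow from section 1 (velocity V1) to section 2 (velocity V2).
Formula: \Delta P = \frac{1}{2} \rho (V_1^2 - V_2^2)
delta_P = 0.5·1000·(6.987² − 5.613²)/1000 = 8.656 kPa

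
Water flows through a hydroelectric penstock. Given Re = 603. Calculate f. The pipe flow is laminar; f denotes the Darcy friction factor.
Formula: f = \frac{64}{Re}
f = 64/603 = 0.1061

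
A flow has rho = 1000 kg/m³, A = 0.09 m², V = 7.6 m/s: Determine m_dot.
Formula: \dot{m} = \rho A V
m_dot = 1000·0.09·7.6 = 684 kg/s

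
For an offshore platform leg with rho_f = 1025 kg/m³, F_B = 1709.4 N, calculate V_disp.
Formula: F_B = \rho_f g V_{disp}
Substituting knowns: 1709.4 = 1025·9.81·V_disp
Solving for V_disp: V_disp = 1709.4/(1025·9.81) = 0.17 m³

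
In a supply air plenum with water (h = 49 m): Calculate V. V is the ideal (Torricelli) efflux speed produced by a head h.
Formula: V = \sqrt{2 g h}
V = √(2·9.81·49) = 31.01 m/s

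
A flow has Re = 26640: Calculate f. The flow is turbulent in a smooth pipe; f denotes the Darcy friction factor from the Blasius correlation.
Formula: f = \frac{0.316}{Re^{0.25}}
f = 0.316/26640^0.25 = 0.02473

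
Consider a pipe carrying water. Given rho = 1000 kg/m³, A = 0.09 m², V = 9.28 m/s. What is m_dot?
Formula: \dot{m} = \rho A V
m_dot = 1000·0.09·9.28 = 835.2 kg/s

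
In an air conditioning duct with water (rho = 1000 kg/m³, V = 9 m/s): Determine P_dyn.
Formula: P_{dyn} = \frac{1}{2} \rho V^2
P_dyn = 0.5·1000·9²/1000 = 40.5 kPa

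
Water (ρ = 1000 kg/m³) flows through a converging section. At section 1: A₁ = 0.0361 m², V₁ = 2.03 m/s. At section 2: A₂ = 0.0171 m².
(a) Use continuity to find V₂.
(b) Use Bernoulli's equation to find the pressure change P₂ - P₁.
(a) Continuity: A₁V₁=A₂V₂ -> V₂=A₁V₁/A₂=0.0361*2.03/0.0171=4.29 m/s
(b) Bernoulli: P₂-P₁=0.5*rho*(V₁^2-V₂^2)/1000=0.5*1000*(2.03^2-4.29^2)/1000=-7.142 kPa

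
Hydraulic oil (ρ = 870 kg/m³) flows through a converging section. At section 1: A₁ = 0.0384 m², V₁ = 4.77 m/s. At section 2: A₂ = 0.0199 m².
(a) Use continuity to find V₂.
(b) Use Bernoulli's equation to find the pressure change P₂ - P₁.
(a) Continuity: A₁V₁=A₂V₂ -> V₂=A₁V₁/A₂=0.0384*4.77/0.0199=9.20 m/s
(b) Bernoulli: P₂-P₁=0.5*rho*(V₁^2-V₂^2)/1000=0.5*870*(4.77^2-9.20^2)/1000=-26.92 kPa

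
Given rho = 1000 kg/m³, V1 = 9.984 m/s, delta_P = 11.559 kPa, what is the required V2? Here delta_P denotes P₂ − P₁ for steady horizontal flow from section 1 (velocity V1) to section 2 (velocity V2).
Formula: \Delta P = \frac{1}{2} \rho (V_1^2 - V_2^2)
Substituting knowns: 11.559 = 0.5·1000·(9.984² − V2²)/1000
Solving for V2: V2 = √(9.984² − 2·(11.559·1000)/1000) = 8.75 m/s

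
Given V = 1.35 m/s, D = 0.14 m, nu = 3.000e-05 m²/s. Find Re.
Formula: Re = \frac{V D}{\nu}
Re = 1.35·0.14/3.000e-05 = 6300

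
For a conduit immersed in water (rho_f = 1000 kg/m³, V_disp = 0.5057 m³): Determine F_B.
Formula: F_B = \rho_f g V_{disp}
F_B = 1000·9.81·0.5057 = 4961 N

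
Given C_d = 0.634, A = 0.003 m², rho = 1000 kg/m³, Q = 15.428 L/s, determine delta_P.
Formula: Q = C_d A \sqrt{\frac{2 \Delta P}{\rho}}
Substituting knowns: 15.428 = 0.634·0.003·√(2·(delta_P·1000)/1000)·1000
Solving for delta_P: delta_P = ((15.428/1000)/(0.634·0.003))²·1000/2/1000 = 32.9 kPa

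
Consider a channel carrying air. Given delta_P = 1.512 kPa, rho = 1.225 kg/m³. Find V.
Formula: V = \sqrt{\frac{2 \Delta P}{\rho}}
V = √(2·(1.512·1000)/1.225) = 49.68 m/s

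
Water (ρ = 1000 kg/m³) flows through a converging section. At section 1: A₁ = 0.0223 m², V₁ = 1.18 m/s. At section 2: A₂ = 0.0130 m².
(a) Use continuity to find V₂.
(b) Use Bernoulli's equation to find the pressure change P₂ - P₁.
(a) Continuity: A₁V₁=A₂V₂ -> V₂=A₁V₁/A₂=0.0223*1.18/0.0130=2.02 m/s
(b) Bernoulli: P₂-P₁=0.5*rho*(V₁^2-V₂^2)/1000=0.5*1000*(1.18^2-2.02^2)/1000=-1.344 kPa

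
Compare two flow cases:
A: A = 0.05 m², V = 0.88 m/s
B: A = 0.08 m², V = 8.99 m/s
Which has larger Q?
Q(A) = 44 L/s, Q(B) = 719.2 L/s. Answer: B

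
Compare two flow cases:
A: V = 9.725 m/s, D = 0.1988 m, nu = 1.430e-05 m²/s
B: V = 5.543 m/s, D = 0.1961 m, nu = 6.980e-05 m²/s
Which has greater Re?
Re(A) = 135198, Re(B) = 15573. Answer: A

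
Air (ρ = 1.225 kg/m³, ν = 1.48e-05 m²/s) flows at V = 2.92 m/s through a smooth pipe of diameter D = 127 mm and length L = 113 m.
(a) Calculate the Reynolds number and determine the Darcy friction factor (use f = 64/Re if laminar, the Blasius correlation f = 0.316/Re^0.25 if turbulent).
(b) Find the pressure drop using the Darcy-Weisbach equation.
(a) Re = V·D/ν = 2.92·0.127/1.48e-05 = 25057 → turbulent (Re > 4000); f = 0.316/Re^0.25 = 0.316/25057^0.25 = 0.025116
(b) Darcy-Weisbach: ΔP = f·(L/D)·½ρV²/1000 = 0.025116·(113/0.127)·½·1.225·2.92²/1000 = 0.1167 kPa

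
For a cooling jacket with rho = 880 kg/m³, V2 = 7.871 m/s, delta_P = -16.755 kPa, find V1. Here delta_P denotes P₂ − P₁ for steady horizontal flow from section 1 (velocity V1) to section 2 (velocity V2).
Formula: \Delta P = \frac{1}{2} \rho (V_1^2 - V_2^2)
Substituting knowns: -16.755 = 0.5·880·(V1² − 7.871²)/1000
Solving for V1: V1 = √(7.871² + 2·(-16.755·1000)/880) = 4.886 m/s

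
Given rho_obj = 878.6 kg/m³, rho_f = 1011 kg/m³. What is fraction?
Formula: f_{sub} = \frac{\rho_{obj}}{\rho_f}
fraction = 878.6/1011 = 0.869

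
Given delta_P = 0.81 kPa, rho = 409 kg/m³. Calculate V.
Formula: V = \sqrt{\frac{2 \Delta P}{\rho}}
V = √(2·(0.81·1000)/409) = 1.99 m/s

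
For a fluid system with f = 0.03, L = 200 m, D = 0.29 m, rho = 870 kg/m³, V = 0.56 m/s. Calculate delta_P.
Formula: \Delta P = f \frac{L}{D} \frac{\rho V^2}{2}
delta_P = 0.03·(200/0.29)·0.5·870·0.56²/1000 = 2.822 kPa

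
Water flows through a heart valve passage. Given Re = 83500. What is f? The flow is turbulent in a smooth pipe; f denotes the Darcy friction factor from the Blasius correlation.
Formula: f = \frac{0.316}{Re^{0.25}}
f = 0.316/83500^0.25 = 0.01859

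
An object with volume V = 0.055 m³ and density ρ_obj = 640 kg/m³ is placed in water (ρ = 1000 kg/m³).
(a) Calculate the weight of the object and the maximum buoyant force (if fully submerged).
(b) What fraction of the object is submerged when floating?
(a) W=rho_obj*g*V=640*9.81*0.055=345.3 N; F_B(max)=rho*g*V=1000*9.81*0.055=539.5 N
(b) Floating fraction=rho_obj/rho=640/1000=0.640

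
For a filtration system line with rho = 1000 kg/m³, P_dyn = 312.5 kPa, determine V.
Formula: P_{dyn} = \frac{1}{2} \rho V^2
Substituting knowns: 312.5 = 0.5·1000·V²/1000
Solving for V: V = √(2·(312.5·1000)/1000) = 25 m/s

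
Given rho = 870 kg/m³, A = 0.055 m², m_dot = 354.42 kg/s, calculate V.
Formula: \dot{m} = \rho A V
Substituting knowns: 354.42 = 870·0.055·V
Solving for V: V = 354.42/(870·0.055) = 7.407 m/s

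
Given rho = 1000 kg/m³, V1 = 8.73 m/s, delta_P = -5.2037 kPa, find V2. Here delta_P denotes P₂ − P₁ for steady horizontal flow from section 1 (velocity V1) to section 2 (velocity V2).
Formula: \Delta P = \frac{1}{2} \rho (V_1^2 - V_2^2)
Substituting knowns: -5.2037 = 0.5·1000·(8.73² − V2²)/1000
Solving for V2: V2 = √(8.73² − 2·(-5.2037·1000)/1000) = 9.307 m/s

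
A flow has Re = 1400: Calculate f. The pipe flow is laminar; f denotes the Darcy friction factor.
Formula: f = \frac{64}{Re}
f = 64/1400 = 0.04571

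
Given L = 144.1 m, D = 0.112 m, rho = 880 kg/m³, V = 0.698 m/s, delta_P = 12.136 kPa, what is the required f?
Formula: \Delta P = f \frac{L}{D} \frac{\rho V^2}{2}
Substituting knowns: 12.136 = f·(144.1/0.112)·0.5·880·0.698²/1000
Solving for f: f = (12.136·1000)/((144.1/0.112)·0.5·880·0.698²) = 0.044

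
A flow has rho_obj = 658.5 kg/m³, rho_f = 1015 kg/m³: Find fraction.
Formula: f_{sub} = \frac{\rho_{obj}}{\rho_f}
fraction = 658.5/1015 = 0.6488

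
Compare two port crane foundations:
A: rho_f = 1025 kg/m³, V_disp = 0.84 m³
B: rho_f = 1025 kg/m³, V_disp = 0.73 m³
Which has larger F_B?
F_B(A) = 8446 N, F_B(B) = 7340 N. Answer: A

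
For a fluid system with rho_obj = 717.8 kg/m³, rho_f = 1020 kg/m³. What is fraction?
Formula: f_{sub} = \frac{\rho_{obj}}{\rho_f}
fraction = 717.8/1020 = 0.7037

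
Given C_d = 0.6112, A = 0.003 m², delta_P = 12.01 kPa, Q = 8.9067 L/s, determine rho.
Formula: Q = C_d A \sqrt{\frac{2 \Delta P}{\rho}}
Substituting knowns: 8.9067 = 0.6112·0.003·√(2·(12.01·1000)/rho)·1000
Solving for rho: rho = 2·(12.01·1000)/((8.9067/1000)/(0.6112·0.003))² = 1018 kg/m³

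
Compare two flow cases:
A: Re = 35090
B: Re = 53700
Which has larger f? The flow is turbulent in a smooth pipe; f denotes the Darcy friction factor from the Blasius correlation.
f(A) = 0.02309, f(B) = 0.02076. Answer: A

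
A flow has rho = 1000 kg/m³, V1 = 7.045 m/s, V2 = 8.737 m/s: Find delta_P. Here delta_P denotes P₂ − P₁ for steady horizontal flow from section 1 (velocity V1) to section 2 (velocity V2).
Formula: \Delta P = \frac{1}{2} \rho (V_1^2 - V_2^2)
delta_P = 0.5·1000·(7.045² − 8.737²)/1000 = -13.35 kPa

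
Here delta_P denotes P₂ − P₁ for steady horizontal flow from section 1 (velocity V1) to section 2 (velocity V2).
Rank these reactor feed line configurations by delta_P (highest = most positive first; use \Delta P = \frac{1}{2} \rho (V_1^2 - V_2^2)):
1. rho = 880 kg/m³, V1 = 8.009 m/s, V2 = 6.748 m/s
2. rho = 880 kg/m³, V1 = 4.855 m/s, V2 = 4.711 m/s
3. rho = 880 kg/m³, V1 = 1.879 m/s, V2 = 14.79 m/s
Case 1: delta_P = 8.188 kPa
Case 2: delta_P = 0.6061 kPa
Case 3: delta_P = -94.69 kPa
Ranking (highest first): 1, 2, 3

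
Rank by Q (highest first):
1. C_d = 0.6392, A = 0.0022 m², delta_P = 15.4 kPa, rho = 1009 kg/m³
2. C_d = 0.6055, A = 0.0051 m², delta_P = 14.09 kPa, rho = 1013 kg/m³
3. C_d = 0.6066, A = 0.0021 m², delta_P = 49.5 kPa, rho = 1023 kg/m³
Case 1: Q = 7.769 L/s
Case 2: Q = 16.29 L/s
Case 3: Q = 12.53 L/s
Ranking (highest first): 2, 3, 1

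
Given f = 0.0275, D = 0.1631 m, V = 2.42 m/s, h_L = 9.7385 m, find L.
Formula: h_L = f \frac{L}{D} \frac{V^2}{2g}
Substituting knowns: 9.7385 = 0.0275·(L/0.1631)·2.42²/(2·9.81)
Solving for L: L = 9.7385·2·9.81·0.1631/(0.0275·2.42²) = 193.5 m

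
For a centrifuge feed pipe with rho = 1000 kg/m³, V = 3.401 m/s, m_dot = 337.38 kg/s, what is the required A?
Formula: \dot{m} = \rho A V
Substituting knowns: 337.38 = 1000·A·3.401
Solving for A: A = 337.38/(1000·3.401) = 0.0992 m²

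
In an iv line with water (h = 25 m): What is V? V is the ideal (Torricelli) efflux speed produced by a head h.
Formula: V = \sqrt{2 g h}
V = √(2·9.81·25) = 22.15 m/s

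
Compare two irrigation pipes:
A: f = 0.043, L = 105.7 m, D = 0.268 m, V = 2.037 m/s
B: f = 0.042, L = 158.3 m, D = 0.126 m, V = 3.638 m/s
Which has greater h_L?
h_L(A) = 3.587 m, h_L(B) = 35.59 m. Answer: B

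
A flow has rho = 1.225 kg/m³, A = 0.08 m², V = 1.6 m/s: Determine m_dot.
Formula: \dot{m} = \rho A V
m_dot = 1.225·0.08·1.6 = 0.1568 kg/s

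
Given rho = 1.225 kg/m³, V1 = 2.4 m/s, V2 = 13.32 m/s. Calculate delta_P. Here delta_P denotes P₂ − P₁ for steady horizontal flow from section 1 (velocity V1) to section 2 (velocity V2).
Formula: \Delta P = \frac{1}{2} \rho (V_1^2 - V_2^2)
delta_P = 0.5·1.225·(2.4² − 13.32²)/1000 = -0.1051 kPa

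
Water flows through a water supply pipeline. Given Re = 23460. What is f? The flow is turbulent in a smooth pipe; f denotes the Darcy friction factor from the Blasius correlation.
Formula: f = \frac{0.316}{Re^{0.25}}
f = 0.316/23460^0.25 = 0.02553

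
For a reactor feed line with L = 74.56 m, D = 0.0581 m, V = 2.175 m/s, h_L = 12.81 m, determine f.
Formula: h_L = f \frac{L}{D} \frac{V^2}{2g}
Substituting knowns: 12.81 = f·(74.56/0.0581)·2.175²/(2·9.81)
Solving for f: f = 12.81·2·9.81/((74.56/0.0581)·2.175²) = 0.0414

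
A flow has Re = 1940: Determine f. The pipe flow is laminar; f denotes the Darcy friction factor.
Formula: f = \frac{64}{Re}
f = 64/1940 = 0.03299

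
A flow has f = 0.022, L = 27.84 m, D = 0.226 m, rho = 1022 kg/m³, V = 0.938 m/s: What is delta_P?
Formula: \Delta P = f \frac{L}{D} \frac{\rho V^2}{2}
delta_P = 0.022·(27.84/0.226)·0.5·1022·0.938²/1000 = 1.218 kPa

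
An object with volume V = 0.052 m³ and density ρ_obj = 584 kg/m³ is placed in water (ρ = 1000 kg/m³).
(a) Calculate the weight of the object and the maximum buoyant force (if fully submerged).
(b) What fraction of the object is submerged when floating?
(a) W=rho_obj*g*V=584*9.81*0.052=297.9 N; F_B(max)=rho*g*V=1000*9.81*0.052=510.1 N
(b) Floating fraction=rho_obj/rho=584/1000=0.584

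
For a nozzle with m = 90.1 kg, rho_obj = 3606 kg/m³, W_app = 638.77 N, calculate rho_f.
Formula: W_{app} = mg\left(1 - \frac{\rho_f}{\rho_{obj}}\right)
Substituting knowns: 638.77 = 90.1·9.81·(1 − rho_f/3606)
Solving for rho_f: rho_f = 3606·(1 − 638.77/(90.1·9.81)) = 1000 kg/m³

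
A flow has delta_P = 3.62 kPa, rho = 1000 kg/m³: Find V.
Formula: V = \sqrt{\frac{2 \Delta P}{\rho}}
V = √(2·(3.62·1000)/1000) = 2.691 m/s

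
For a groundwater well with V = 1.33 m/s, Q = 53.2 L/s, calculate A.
Formula: Q = A V
Substituting knowns: 53.2 = A·1.33·1000
Solving for A: A = (53.2/1000)/1.33 = 0.04 m²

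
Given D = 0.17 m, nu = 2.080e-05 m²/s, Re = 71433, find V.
Formula: Re = \frac{V D}{\nu}
Substituting knowns: 71433 = V·0.17/2.080e-05
Solving for V: V = 71433·2.080e-05/0.17 = 8.74 m/s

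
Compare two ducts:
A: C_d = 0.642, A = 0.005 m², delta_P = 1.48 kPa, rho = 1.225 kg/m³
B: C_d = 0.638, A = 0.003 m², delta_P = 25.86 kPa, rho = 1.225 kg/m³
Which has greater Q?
Q(A) = 157.8 L/s, Q(B) = 393.3 L/s. Answer: B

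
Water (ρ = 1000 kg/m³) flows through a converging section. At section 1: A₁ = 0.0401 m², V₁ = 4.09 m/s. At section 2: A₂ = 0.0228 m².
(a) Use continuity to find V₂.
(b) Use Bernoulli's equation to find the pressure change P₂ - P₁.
(a) Continuity: A₁V₁=A₂V₂ -> V₂=A₁V₁/A₂=0.0401*4.09/0.0228=7.19 m/s
(b) Bernoulli: P₂-P₁=0.5*rho*(V₁^2-V₂^2)/1000=0.5*1000*(4.09^2-7.19^2)/1000=-17.48 kPa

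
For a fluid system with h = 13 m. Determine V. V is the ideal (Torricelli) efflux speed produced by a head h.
Formula: V = \sqrt{2 g h}
V = √(2·9.81·13) = 15.97 m/s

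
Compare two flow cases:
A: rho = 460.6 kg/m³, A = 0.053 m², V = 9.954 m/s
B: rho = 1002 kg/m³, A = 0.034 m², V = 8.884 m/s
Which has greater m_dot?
m_dot(A) = 243 kg/s, m_dot(B) = 302.7 kg/s. Answer: B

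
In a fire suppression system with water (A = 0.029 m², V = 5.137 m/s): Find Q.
Formula: Q = A V
Q = 0.029·5.137·1000 = 149 L/s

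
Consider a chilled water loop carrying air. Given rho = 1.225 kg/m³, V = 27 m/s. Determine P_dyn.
Formula: P_{dyn} = \frac{1}{2} \rho V^2
P_dyn = 0.5·1.225·27²/1000 = 0.4465 kPa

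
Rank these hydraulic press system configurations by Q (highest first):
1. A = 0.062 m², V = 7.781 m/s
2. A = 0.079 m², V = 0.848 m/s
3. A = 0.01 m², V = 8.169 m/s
Case 1: Q = 482.4 L/s
Case 2: Q = 66.99 L/s
Case 3: Q = 81.69 L/s
Ranking (highest first): 1, 3, 2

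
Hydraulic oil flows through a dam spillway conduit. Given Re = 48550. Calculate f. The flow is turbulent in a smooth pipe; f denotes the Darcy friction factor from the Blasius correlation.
Formula: f = \frac{0.316}{Re^{0.25}}
f = 0.316/48550^0.25 = 0.02129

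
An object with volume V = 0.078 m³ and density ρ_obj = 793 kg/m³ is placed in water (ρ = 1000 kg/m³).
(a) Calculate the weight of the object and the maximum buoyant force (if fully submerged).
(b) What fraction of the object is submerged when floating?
(a) W=rho_obj*g*V=793*9.81*0.078=606.8 N; F_B(max)=rho*g*V=1000*9.81*0.078=765.2 N
(b) Floating fraction=rho_obj/rho=793/1000=0.793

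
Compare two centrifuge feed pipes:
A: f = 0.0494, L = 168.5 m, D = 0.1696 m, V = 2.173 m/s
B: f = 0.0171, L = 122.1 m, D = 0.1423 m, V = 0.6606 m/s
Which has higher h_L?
h_L(A) = 11.81 m, h_L(B) = 0.3264 m. Answer: A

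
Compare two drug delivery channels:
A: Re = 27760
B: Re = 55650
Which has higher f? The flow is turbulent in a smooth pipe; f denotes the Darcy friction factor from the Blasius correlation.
f(A) = 0.02448, f(B) = 0.02057. Answer: A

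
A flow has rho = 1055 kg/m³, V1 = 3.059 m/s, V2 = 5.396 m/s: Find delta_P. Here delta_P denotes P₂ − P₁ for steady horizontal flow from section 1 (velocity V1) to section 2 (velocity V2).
Formula: \Delta P = \frac{1}{2} \rho (V_1^2 - V_2^2)
delta_P = 0.5·1055·(3.059² − 5.396²)/1000 = -10.42 kPa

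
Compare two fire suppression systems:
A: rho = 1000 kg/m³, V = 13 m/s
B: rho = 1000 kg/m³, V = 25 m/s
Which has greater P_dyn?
P_dyn(A) = 84.5 kPa, P_dyn(B) = 312.5 kPa. Answer: B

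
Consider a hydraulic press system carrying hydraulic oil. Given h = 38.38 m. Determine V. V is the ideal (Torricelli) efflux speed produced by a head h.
Formula: V = \sqrt{2 g h}
V = √(2·9.81·38.38) = 27.44 m/s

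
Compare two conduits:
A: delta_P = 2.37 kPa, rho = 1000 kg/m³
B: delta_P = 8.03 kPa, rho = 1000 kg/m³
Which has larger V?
V(A) = 2.177 m/s, V(B) = 4.007 m/s. Answer: B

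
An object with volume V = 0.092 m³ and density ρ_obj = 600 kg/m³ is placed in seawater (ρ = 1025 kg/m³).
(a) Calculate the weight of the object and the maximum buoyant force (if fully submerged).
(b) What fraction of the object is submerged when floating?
(a) W=rho_obj*g*V=600*9.81*0.092=541.5 N; F_B(max)=rho*g*V=1025*9.81*0.092=925.1 N
(b) Floating fraction=rho_obj/rho=600/1025=0.585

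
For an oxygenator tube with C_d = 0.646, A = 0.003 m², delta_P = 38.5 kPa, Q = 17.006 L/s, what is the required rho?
Formula: Q = C_d A \sqrt{\frac{2 \Delta P}{\rho}}
Substituting knowns: 17.006 = 0.646·0.003·√(2·(38.5·1000)/rho)·1000
Solving for rho: rho = 2·(38.5·1000)/((17.006/1000)/(0.646·0.003))² = 1000 kg/m³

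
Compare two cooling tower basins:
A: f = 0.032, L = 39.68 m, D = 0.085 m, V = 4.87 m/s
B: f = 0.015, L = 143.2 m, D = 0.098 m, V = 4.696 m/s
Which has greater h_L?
h_L(A) = 18.06 m, h_L(B) = 24.64 m. Answer: B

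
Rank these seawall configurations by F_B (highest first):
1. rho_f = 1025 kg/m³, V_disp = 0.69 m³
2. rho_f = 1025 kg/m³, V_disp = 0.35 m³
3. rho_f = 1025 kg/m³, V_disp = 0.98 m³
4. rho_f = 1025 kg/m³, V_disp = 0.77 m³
Case 1: F_B = 6938 N
Case 2: F_B = 3519 N
Case 3: F_B = 9854 N
Case 4: F_B = 7743 N
Ranking (highest first): 3, 4, 1, 2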